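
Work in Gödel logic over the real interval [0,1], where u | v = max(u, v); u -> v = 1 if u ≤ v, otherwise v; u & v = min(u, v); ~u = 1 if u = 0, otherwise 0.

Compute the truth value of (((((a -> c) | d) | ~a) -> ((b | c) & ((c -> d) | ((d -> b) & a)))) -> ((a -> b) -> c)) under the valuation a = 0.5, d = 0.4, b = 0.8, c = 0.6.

(a -> c): 0.5 ≤ 0.6, so result = 1
((a -> c) | d) = max(1, 0.4) = 1
~a: Gödel ¬ of 0.5 = 0 (operand ≠ 0)
(((a -> c) | d) | ~a) = max(1, 0) = 1
(b | c) = max(0.8, 0.6) = 0.8
(c -> d): 0.6 > 0.4, so result = 0.4
(d -> b): 0.4 ≤ 0.8, so result = 1
((d -> b) & a) = min(1, 0.5) = 0.5
((c -> d) | ((d -> b) & a)) = max(0.4, 0.5) = 0.5
((b | c) & ((c -> d) | ((d -> b) & a))) = min(0.8, 0.5) = 0.5
((((a -> c) | d) | ~a) -> ((b | c) & ((c -> d) | ((d -> b) & a)))): 1 > 0.5, so result = 0.5
(a -> b): 0.5 ≤ 0.8, so result = 1
((a -> b) -> c): 1 > 0.6, so result = 0.6
(((((a -> c) | d) | ~a) -> ((b | c) & ((c -> d) | ((d -> b) & a)))) -> ((a -> b) -> c)): 0.5 ≤ 0.6, so result = 1

1.00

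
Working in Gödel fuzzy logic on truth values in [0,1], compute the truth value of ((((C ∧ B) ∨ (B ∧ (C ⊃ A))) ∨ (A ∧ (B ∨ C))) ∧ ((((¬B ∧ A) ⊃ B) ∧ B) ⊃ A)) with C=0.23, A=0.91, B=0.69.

(C ∧ B) = min(0.23, 0.69) = 0.23
(C ⊃ A): 0.23 ≤ 0.91, so result = 1
(B ∧ (C ⊃ A)) = min(0.69, 1) = 0.69
((C ∧ B) ∨ (B ∧ (C ⊃ A))) = max(0.23, 0.69) = 0.69
(B ∨ C) = max(0.69, 0.23) = 0.69
(A ∧ (B ∨ C)) = min(0.91, 0.69) = 0.69
(((C ∧ B) ∨ (B ∧ (C ⊃ A))) ∨ (A ∧ (B ∨ C))) = max(0.69, 0.69) = 0.69
¬B: Gödel ¬ of 0.69 = 0 (operand ≠ 0)
(¬B ∧ A) = min(0, 0.91) = 0
((¬B ∧ A) ⊃ B): 0 ≤ 0.69, so result = 1
(((¬B ∧ A) ⊃ B) ∧ B) = min(1, 0.69) = 0.69
((((¬B ∧ A) ⊃ B) ∧ B) ⊃ A): 0.69 ≤ 0.91, so result = 1
((((C ∧ B) ∨ (B ∧ (C ⊃ A))) ∨ (A ∧ (B ∨ C))) ∧ ((((¬B ∧ A) ⊃ B) ∧ B) ⊃ A)) = min(0.69, 1) = 0.69

0.69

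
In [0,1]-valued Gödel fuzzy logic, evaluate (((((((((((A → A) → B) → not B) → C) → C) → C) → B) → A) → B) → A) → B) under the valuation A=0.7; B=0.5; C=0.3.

0.50

(A → A): 0.7 ≤ 0.7, so result = 1
((A → A) → B): 1 > 0.5, so result = 0.5
not B: Gödel ¬ of 0.5 = 0 (operand ≠ 0)
(((A → A) → B) → not B): 0.5 > 0, so result = 0
((((A → A) → B) → not B) → C): 0 ≤ 0.3, so result = 1
(((((A → A) → B) → not B) → C) → C): 1 > 0.3, so result = 0.3
((((((A → A) → B) → not B) → C) → C) → C): 0.3 ≤ 0.3, so result = 1
(((((((A → A) → B) → not B) → C) → C) → C) → B): 1 > 0.5, so result = 0.5
((((((((A → A) → B) → not B) → C) → C) → C) → B) → A): 0.5 ≤ 0.7, so result = 1
(((((((((A → A) → B) → not B) → C) → C) → C) → B) → A) → B): 1 > 0.5, so result = 0.5
((((((((((A → A) → B) → not B) → C) → C) → C) → B) → A) → B) → A): 0.5 ≤ 0.7, so result = 1
(((((((((((A → A) → B) → not B) → C) → C) → C) → B) → A) → B) → A) → B): 1 > 0.5, so result = 0.5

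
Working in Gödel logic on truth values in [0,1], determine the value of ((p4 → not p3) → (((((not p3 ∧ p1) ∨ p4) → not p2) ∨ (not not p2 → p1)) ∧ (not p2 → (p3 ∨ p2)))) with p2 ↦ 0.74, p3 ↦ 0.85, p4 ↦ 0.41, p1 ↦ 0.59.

1.00

not p3: Gödel ¬ of 0.85 = 0 (operand ≠ 0)
(p4 → not p3): 0.41 > 0, so result = 0
not p3: Gödel ¬ of 0.85 = 0 (operand ≠ 0)
(not p3 ∧ p1) = min(0, 0.59) = 0
((not p3 ∧ p1) ∨ p4) = max(0, 0.41) = 0.41
not p2: Gödel ¬ of 0.74 = 0 (operand ≠ 0)
(((not p3 ∧ p1) ∨ p4) → not p2): 0.41 > 0, so result = 0
not p2: Gödel ¬ of 0.74 = 0 (operand ≠ 0)
not not p2: Gödel ¬ of 0 = 1 (operand is 0)
(not not p2 → p1): 1 > 0.59, so result = 0.59
((((not p3 ∧ p1) ∨ p4) → not p2) ∨ (not not p2 → p1)) = max(0, 0.59) = 0.59
not p2: Gödel ¬ of 0.74 = 0 (operand ≠ 0)
(p3 ∨ p2) = max(0.85, 0.74) = 0.85
(not p2 → (p3 ∨ p2)): 0 ≤ 0.85, so result = 1
(((((not p3 ∧ p1) ∨ p4) → not p2) ∨ (not not p2 → p1)) ∧ (not p2 → (p3 ∨ p2))) = min(0.59, 1) = 0.59
((p4 → not p3) → (((((not p3 ∧ p1) ∨ p4) → not p2) ∨ (not not p2 → p1)) ∧ (not p2 → (p3 ∨ p2)))): 0 ≤ 0.59, so result = 1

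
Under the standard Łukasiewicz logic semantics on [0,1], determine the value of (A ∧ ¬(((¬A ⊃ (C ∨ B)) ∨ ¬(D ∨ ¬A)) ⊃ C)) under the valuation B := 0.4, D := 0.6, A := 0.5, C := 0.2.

¬A: Łukasiewicz ¬ gives 1 − 0.5 = 0.5
(C ∨ B) = max(0.2, 0.4) = 0.4
(¬A ⊃ (C ∨ B)): min(1, 1 − 0.5 + 0.4) = 0.9
¬A: Łukasiewicz ¬ gives 1 − 0.5 = 0.5
(D ∨ ¬A) = max(0.6, 0.5) = 0.6
¬(D ∨ ¬A): Łukasiewicz ¬ gives 1 − 0.6 = 0.4
((¬A ⊃ (C ∨ B)) ∨ ¬(D ∨ ¬A)) = max(0.9, 0.4) = 0.9
(((¬A ⊃ (C ∨ B)) ∨ ¬(D ∨ ¬A)) ⊃ C): min(1, 1 − 0.9 + 0.2) = 0.3
¬(((¬A ⊃ (C ∨ B)) ∨ ¬(D ∨ ¬A)) ⊃ C): Łukasiewicz ¬ gives 1 − 0.3 = 0.7
(A ∧ ¬(((¬A ⊃ (C ∨ B)) ∨ ¬(D ∨ ¬A)) ⊃ C)) = min(0.5, 0.7) = 0.5

0.50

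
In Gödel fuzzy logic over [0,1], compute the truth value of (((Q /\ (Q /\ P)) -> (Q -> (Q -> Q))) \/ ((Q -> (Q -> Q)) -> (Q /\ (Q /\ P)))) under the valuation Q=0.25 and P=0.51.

(Q /\ P) = min(0.25, 0.51) = 0.25
(Q /\ (Q /\ P)) = min(0.25, 0.25) = 0.25
(Q -> Q): 0.25 ≤ 0.25, so result = 1
(Q -> (Q -> Q)): 0.25 ≤ 1, so result = 1
((Q /\ (Q /\ P)) -> (Q -> (Q -> Q))): 0.25 ≤ 1, so result = 1
(Q -> Q): 0.25 ≤ 0.25, so result = 1
(Q -> (Q -> Q)): 0.25 ≤ 1, so result = 1
(Q /\ P) = min(0.25, 0.51) = 0.25
(Q /\ (Q /\ P)) = min(0.25, 0.25) = 0.25
((Q -> (Q -> Q)) -> (Q /\ (Q /\ P))): 1 > 0.25, so result = 0.25
(((Q /\ (Q /\ P)) -> (Q -> (Q -> Q))) \/ ((Q -> (Q -> Q)) -> (Q /\ (Q /\ P)))) = max(1, 0.25) = 1

1.00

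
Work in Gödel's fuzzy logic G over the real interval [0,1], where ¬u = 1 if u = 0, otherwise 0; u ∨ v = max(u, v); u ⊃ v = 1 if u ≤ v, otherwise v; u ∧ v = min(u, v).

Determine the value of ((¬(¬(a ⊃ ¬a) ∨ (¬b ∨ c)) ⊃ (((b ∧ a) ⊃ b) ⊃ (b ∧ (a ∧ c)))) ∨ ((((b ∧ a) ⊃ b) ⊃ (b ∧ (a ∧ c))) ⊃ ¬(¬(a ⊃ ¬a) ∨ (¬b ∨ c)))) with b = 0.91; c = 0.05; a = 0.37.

¬a: Gödel ¬ of 0.37 = 0 (operand ≠ 0)
(a ⊃ ¬a): 0.37 > 0, so result = 0
¬(a ⊃ ¬a): Gödel ¬ of 0 = 1 (operand is 0)
¬b: Gödel ¬ of 0.91 = 0 (operand ≠ 0)
(¬b ∨ c) = max(0, 0.05) = 0.05
(¬(a ⊃ ¬a) ∨ (¬b ∨ c)) = max(1, 0.05) = 1
¬(¬(a ⊃ ¬a) ∨ (¬b ∨ c)): Gödel ¬ of 1 = 0 (operand ≠ 0)
(b ∧ a) = min(0.91, 0.37) = 0.37
((b ∧ a) ⊃ b): 0.37 ≤ 0.91, so result = 1
(a ∧ c) = min(0.37, 0.05) = 0.05
(b ∧ (a ∧ c)) = min(0.91, 0.05) = 0.05
(((b ∧ a) ⊃ b) ⊃ (b ∧ (a ∧ c))): 1 > 0.05, so result = 0.05
(¬(¬(a ⊃ ¬a) ∨ (¬b ∨ c)) ⊃ (((b ∧ a) ⊃ b) ⊃ (b ∧ (a ∧ c)))): 0 ≤ 0.05, so result = 1
(b ∧ a) = min(0.91, 0.37) = 0.37
((b ∧ a) ⊃ b): 0.37 ≤ 0.91, so result = 1
(a ∧ c) = min(0.37, 0.05) = 0.05
(b ∧ (a ∧ c)) = min(0.91, 0.05) = 0.05
(((b ∧ a) ⊃ b) ⊃ (b ∧ (a ∧ c))): 1 > 0.05, so result = 0.05
¬a: Gödel ¬ of 0.37 = 0 (operand ≠ 0)
(a ⊃ ¬a): 0.37 > 0, so result = 0
¬(a ⊃ ¬a): Gödel ¬ of 0 = 1 (operand is 0)
¬b: Gödel ¬ of 0.91 = 0 (operand ≠ 0)
(¬b ∨ c) = max(0, 0.05) = 0.05
(¬(a ⊃ ¬a) ∨ (¬b ∨ c)) = max(1, 0.05) = 1
¬(¬(a ⊃ ¬a) ∨ (¬b ∨ c)): Gödel ¬ of 1 = 0 (operand ≠ 0)
((((b ∧ a) ⊃ b) ⊃ (b ∧ (a ∧ c))) ⊃ ¬(¬(a ⊃ ¬a) ∨ (¬b ∨ c))): 0.05 > 0, so result = 0
((¬(¬(a ⊃ ¬a) ∨ (¬b ∨ c)) ⊃ (((b ∧ a) ⊃ b) ⊃ (b ∧ (a ∧ c)))) ∨ ((((b ∧ a) ⊃ b) ⊃ (b ∧ (a ∧ c))) ⊃ ¬(¬(a ⊃ ¬a) ∨ (¬b ∨ c)))) = max(1, 0) = 1

1.00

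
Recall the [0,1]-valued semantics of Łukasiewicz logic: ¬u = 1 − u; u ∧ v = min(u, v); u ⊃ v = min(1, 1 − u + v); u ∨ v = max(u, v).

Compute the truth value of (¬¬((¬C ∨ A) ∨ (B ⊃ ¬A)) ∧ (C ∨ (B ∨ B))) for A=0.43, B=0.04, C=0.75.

0.75

¬C: Łukasiewicz ¬ gives 1 − 0.75 = 0.25
(¬C ∨ A) = max(0.25, 0.43) = 0.43
¬A: Łukasiewicz ¬ gives 1 − 0.43 = 0.57
(B ⊃ ¬A): min(1, 1 − 0.04 + 0.57) = 1
((¬C ∨ A) ∨ (B ⊃ ¬A)) = max(0.43, 1) = 1
¬((¬C ∨ A) ∨ (B ⊃ ¬A)): Łukasiewicz ¬ gives 1 − 1 = 0
¬¬((¬C ∨ A) ∨ (B ⊃ ¬A)): Łukasiewicz ¬ gives 1 − 0 = 1
(B ∨ B) = max(0.04, 0.04) = 0.04
(C ∨ (B ∨ B)) = max(0.75, 0.04) = 0.75
(¬¬((¬C ∨ A) ∨ (B ⊃ ¬A)) ∧ (C ∨ (B ∨ B))) = min(1, 0.75) = 0.75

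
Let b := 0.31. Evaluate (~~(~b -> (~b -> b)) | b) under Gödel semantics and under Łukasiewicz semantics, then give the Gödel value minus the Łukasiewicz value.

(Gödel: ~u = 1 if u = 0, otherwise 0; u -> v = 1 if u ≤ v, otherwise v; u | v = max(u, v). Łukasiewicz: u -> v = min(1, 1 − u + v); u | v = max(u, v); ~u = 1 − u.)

0.07

Gödel evaluation:
  ~b: Gödel ¬ of 0.31 = 0 (operand ≠ 0)
  ~b: Gödel ¬ of 0.31 = 0 (operand ≠ 0)
  (~b -> b): 0 ≤ 0.31, so result = 1
  (~b -> (~b -> b)): 0 ≤ 1, so result = 1
  ~(~b -> (~b -> b)): Gödel ¬ of 1 = 0 (operand ≠ 0)
  ~~(~b -> (~b -> b)): Gödel ¬ of 0 = 1 (operand is 0)
  (~~(~b -> (~b -> b)) | b) = max(1, 0.31) = 1
  Gödel value = 1
Łukasiewicz evaluation:
  ~b: Łukasiewicz ¬ gives 1 − 0.31 = 0.69
  ~b: Łukasiewicz ¬ gives 1 − 0.31 = 0.69
  (~b -> b): min(1, 1 − 0.69 + 0.31) = 0.62
  (~b -> (~b -> b)): min(1, 1 − 0.69 + 0.62) = 0.93
  ~(~b -> (~b -> b)): Łukasiewicz ¬ gives 1 − 0.93 = 0.07
  ~~(~b -> (~b -> b)): Łukasiewicz ¬ gives 1 − 0.07 = 0.93
  (~~(~b -> (~b -> b)) | b) = max(0.93, 0.31) = 0.93
  Łukasiewicz value = 0.93
Difference: 1 − 0.93 = 0.07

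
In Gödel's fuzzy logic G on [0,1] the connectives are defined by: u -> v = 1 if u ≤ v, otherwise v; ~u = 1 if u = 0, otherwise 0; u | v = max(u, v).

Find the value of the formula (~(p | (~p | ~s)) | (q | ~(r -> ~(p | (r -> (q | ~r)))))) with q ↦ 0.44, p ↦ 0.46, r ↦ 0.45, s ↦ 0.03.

~p: Gödel ¬ of 0.46 = 0 (operand ≠ 0)
~s: Gödel ¬ of 0.03 = 0 (operand ≠ 0)
(~p | ~s) = max(0, 0) = 0
(p | (~p | ~s)) = max(0.46, 0) = 0.46
~(p | (~p | ~s)): Gödel ¬ of 0.46 = 0 (operand ≠ 0)
~r: Gödel ¬ of 0.45 = 0 (operand ≠ 0)
(q | ~r) = max(0.44, 0) = 0.44
(r -> (q | ~r)): 0.45 > 0.44, so result = 0.44
(p | (r -> (q | ~r))) = max(0.46, 0.44) = 0.46
~(p | (r -> (q | ~r))): Gödel ¬ of 0.46 = 0 (operand ≠ 0)
(r -> ~(p | (r -> (q | ~r)))): 0.45 > 0, so result = 0
~(r -> ~(p | (r -> (q | ~r)))): Gödel ¬ of 0 = 1 (operand is 0)
(q | ~(r -> ~(p | (r -> (q | ~r))))) = max(0.44, 1) = 1
(~(p | (~p | ~s)) | (q | ~(r -> ~(p | (r -> (q | ~r)))))) = max(0, 1) = 1

1.00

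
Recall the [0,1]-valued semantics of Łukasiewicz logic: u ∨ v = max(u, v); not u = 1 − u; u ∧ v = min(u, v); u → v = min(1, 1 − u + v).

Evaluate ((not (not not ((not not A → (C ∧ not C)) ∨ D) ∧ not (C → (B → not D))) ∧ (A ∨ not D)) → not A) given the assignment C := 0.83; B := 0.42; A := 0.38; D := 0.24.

0.86

not A: Łukasiewicz ¬ gives 1 − 0.38 = 0.62
not not A: Łukasiewicz ¬ gives 1 − 0.62 = 0.38
not C: Łukasiewicz ¬ gives 1 − 0.83 = 0.17
(C ∧ not C) = min(0.83, 0.17) = 0.17
(not not A → (C ∧ not C)): min(1, 1 − 0.38 + 0.17) = 0.79
((not not A → (C ∧ not C)) ∨ D) = max(0.79, 0.24) = 0.79
not ((not not A → (C ∧ not C)) ∨ D): Łukasiewicz ¬ gives 1 − 0.79 = 0.21
not not ((not not A → (C ∧ not C)) ∨ D): Łukasiewicz ¬ gives 1 − 0.21 = 0.79
not D: Łukasiewicz ¬ gives 1 − 0.24 = 0.76
(B → not D): min(1, 1 − 0.42 + 0.76) = 1
(C → (B → not D)): min(1, 1 − 0.83 + 1) = 1
not (C → (B → not D)): Łukasiewicz ¬ gives 1 − 1 = 0
(not not ((not not A → (C ∧ not C)) ∨ D) ∧ not (C → (B → not D))) = min(0.79, 0) = 0
not (not not ((not not A → (C ∧ not C)) ∨ D) ∧ not (C → (B → not D))): Łukasiewicz ¬ gives 1 − 0 = 1
not D: Łukasiewicz ¬ gives 1 − 0.24 = 0.76
(A ∨ not D) = max(0.38, 0.76) = 0.76
(not (not not ((not not A → (C ∧ not C)) ∨ D) ∧ not (C → (B → not D))) ∧ (A ∨ not D)) = min(1, 0.76) = 0.76
not A: Łukasiewicz ¬ gives 1 − 0.38 = 0.62
((not (not not ((not not A → (C ∧ not C)) ∨ D) ∧ not (C → (B → not D))) ∧ (A ∨ not D)) → not A): min(1, 1 − 0.76 + 0.62) = 0.86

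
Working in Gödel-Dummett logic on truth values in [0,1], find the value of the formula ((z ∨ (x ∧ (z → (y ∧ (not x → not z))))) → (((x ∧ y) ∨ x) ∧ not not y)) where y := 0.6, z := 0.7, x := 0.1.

0.10

not x: Gödel ¬ of 0.1 = 0 (operand ≠ 0)
not z: Gödel ¬ of 0.7 = 0 (operand ≠ 0)
(not x → not z): 0 ≤ 0, so result = 1
(y ∧ (not x → not z)) = min(0.6, 1) = 0.6
(z → (y ∧ (not x → not z))): 0.7 > 0.6, so result = 0.6
(x ∧ (z → (y ∧ (not x → not z)))) = min(0.1, 0.6) = 0.1
(z ∨ (x ∧ (z → (y ∧ (not x → not z))))) = max(0.7, 0.1) = 0.7
(x ∧ y) = min(0.1, 0.6) = 0.1
((x ∧ y) ∨ x) = max(0.1, 0.1) = 0.1
not y: Gödel ¬ of 0.6 = 0 (operand ≠ 0)
not not y: Gödel ¬ of 0 = 1 (operand is 0)
(((x ∧ y) ∨ x) ∧ not not y) = min(0.1, 1) = 0.1
((z ∨ (x ∧ (z → (y ∧ (not x → not z))))) → (((x ∧ y) ∨ x) ∧ not not y)): 0.7 > 0.1, so result = 0.1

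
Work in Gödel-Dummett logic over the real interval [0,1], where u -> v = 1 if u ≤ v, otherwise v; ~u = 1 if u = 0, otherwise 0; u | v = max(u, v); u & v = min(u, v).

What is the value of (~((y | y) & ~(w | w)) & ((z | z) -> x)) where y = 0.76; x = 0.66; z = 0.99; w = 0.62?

0.66

(y | y) = max(0.76, 0.76) = 0.76
(w | w) = max(0.62, 0.62) = 0.62
~(w | w): Gödel ¬ of 0.62 = 0 (operand ≠ 0)
((y | y) & ~(w | w)) = min(0.76, 0) = 0
~((y | y) & ~(w | w)): Gödel ¬ of 0 = 1 (operand is 0)
(z | z) = max(0.99, 0.99) = 0.99
((z | z) -> x): 0.99 > 0.66, so result = 0.66
(~((y | y) & ~(w | w)) & ((z | z) -> x)) = min(1, 0.66) = 0.66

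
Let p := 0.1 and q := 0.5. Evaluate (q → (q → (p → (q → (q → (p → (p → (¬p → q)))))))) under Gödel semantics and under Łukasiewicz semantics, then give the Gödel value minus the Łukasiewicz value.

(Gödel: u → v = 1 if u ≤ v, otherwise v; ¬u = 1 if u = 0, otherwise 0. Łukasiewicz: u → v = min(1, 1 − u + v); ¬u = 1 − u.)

Gödel evaluation:
  ¬p: Gödel ¬ of 0.1 = 0 (operand ≠ 0)
  (¬p → q): 0 ≤ 0.5, so result = 1
  (p → (¬p → q)): 0.1 ≤ 1, so result = 1
  (p → (p → (¬p → q))): 0.1 ≤ 1, so result = 1
  (q → (p → (p → (¬p → q)))): 0.5 ≤ 1, so result = 1
  (q → (q → (p → (p → (¬p → q))))): 0.5 ≤ 1, so result = 1
  (p → (q → (q → (p → (p → (¬p → q)))))): 0.1 ≤ 1, so result = 1
  (q → (p → (q → (q → (p → (p → (¬p → q))))))): 0.5 ≤ 1, so result = 1
  (q → (q → (p → (q → (q → (p → (p → (¬p → q)))))))): 0.5 ≤ 1, so result = 1
  Gödel value = 1
Łukasiewicz evaluation:
  ¬p: Łukasiewicz ¬ gives 1 − 0.1 = 0.9
  (¬p → q): min(1, 1 − 0.9 + 0.5) = 0.6
  (p → (¬p → q)): min(1, 1 − 0.1 + 0.6) = 1
  (p → (p → (¬p → q))): min(1, 1 − 0.1 + 1) = 1
  (q → (p → (p → (¬p → q)))): min(1, 1 − 0.5 + 1) = 1
  (q → (q → (p → (p → (¬p → q))))): min(1, 1 − 0.5 + 1) = 1
  (p → (q → (q → (p → (p → (¬p → q)))))): min(1, 1 − 0.1 + 1) = 1
  (q → (p → (q → (q → (p → (p → (¬p → q))))))): min(1, 1 − 0.5 + 1) = 1
  (q → (q → (p → (q → (q → (p → (p → (¬p → q)))))))): min(1, 1 − 0.5 + 1) = 1
  Łukasiewicz value = 1
Difference: 1 − 1 = 0.00

0.00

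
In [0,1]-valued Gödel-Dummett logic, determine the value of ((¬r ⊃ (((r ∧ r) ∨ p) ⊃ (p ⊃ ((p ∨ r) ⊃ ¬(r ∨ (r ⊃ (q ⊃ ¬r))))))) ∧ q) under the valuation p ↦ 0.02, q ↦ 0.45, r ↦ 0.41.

0.45

¬r: Gödel ¬ of 0.41 = 0 (operand ≠ 0)
(r ∧ r) = min(0.41, 0.41) = 0.41
((r ∧ r) ∨ p) = max(0.41, 0.02) = 0.41
(p ∨ r) = max(0.02, 0.41) = 0.41
¬r: Gödel ¬ of 0.41 = 0 (operand ≠ 0)
(q ⊃ ¬r): 0.45 > 0, so result = 0
(r ⊃ (q ⊃ ¬r)): 0.41 > 0, so result = 0
(r ∨ (r ⊃ (q ⊃ ¬r))) = max(0.41, 0) = 0.41
¬(r ∨ (r ⊃ (q ⊃ ¬r))): Gödel ¬ of 0.41 = 0 (operand ≠ 0)
((p ∨ r) ⊃ ¬(r ∨ (r ⊃ (q ⊃ ¬r)))): 0.41 > 0, so result = 0
(p ⊃ ((p ∨ r) ⊃ ¬(r ∨ (r ⊃ (q ⊃ ¬r))))): 0.02 > 0, so result = 0
(((r ∧ r) ∨ p) ⊃ (p ⊃ ((p ∨ r) ⊃ ¬(r ∨ (r ⊃ (q ⊃ ¬r)))))): 0.41 > 0, so result = 0
(¬r ⊃ (((r ∧ r) ∨ p) ⊃ (p ⊃ ((p ∨ r) ⊃ ¬(r ∨ (r ⊃ (q ⊃ ¬r))))))): 0 ≤ 0, so result = 1
((¬r ⊃ (((r ∧ r) ∨ p) ⊃ (p ⊃ ((p ∨ r) ⊃ ¬(r ∨ (r ⊃ (q ⊃ ¬r))))))) ∧ q) = min(1, 0.45) = 0.45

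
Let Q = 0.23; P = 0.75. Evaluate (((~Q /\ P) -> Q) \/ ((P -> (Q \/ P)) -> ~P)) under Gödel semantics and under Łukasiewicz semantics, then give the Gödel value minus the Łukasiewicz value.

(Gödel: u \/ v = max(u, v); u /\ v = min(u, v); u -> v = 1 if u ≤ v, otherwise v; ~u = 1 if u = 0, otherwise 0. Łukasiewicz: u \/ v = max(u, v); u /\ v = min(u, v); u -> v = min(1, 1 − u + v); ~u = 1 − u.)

0.52

Gödel evaluation:
  ~Q: Gödel ¬ of 0.23 = 0 (operand ≠ 0)
  (~Q /\ P) = min(0, 0.75) = 0
  ((~Q /\ P) -> Q): 0 ≤ 0.23, so result = 1
  (Q \/ P) = max(0.23, 0.75) = 0.75
  (P -> (Q \/ P)): 0.75 ≤ 0.75, so result = 1
  ~P: Gödel ¬ of 0.75 = 0 (operand ≠ 0)
  ((P -> (Q \/ P)) -> ~P): 1 > 0, so result = 0
  (((~Q /\ P) -> Q) \/ ((P -> (Q \/ P)) -> ~P)) = max(1, 0) = 1
  Gödel value = 1
Łukasiewicz evaluation:
  ~Q: Łukasiewicz ¬ gives 1 − 0.23 = 0.77
  (~Q /\ P) = min(0.77, 0.75) = 0.75
  ((~Q /\ P) -> Q): min(1, 1 − 0.75 + 0.23) = 0.48
  (Q \/ P) = max(0.23, 0.75) = 0.75
  (P -> (Q \/ P)): min(1, 1 − 0.75 + 0.75) = 1
  ~P: Łukasiewicz ¬ gives 1 − 0.75 = 0.25
  ((P -> (Q \/ P)) -> ~P): min(1, 1 − 1 + 0.25) = 0.25
  (((~Q /\ P) -> Q) \/ ((P -> (Q \/ P)) -> ~P)) = max(0.48, 0.25) = 0.48
  Łukasiewicz value = 0.48
Difference: 1 − 0.48 = 0.52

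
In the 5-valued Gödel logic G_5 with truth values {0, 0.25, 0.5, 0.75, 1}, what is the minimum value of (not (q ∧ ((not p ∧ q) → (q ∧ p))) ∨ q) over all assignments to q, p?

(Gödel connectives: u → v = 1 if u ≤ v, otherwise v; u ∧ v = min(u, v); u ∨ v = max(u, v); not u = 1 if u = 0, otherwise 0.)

The minimum is attained at q = 0.25, p = 0.25:
  not p: Gödel ¬ of 0.25 = 0 (operand ≠ 0)
  (not p ∧ q) = min(0, 0.25) = 0
  (q ∧ p) = min(0.25, 0.25) = 0.25
  ((not p ∧ q) → (q ∧ p)): 0 ≤ 0.25, so result = 1
  (q ∧ ((not p ∧ q) → (q ∧ p))) = min(0.25, 1) = 0.25
  not (q ∧ ((not p ∧ q) → (q ∧ p))): Gödel ¬ of 0.25 = 0 (operand ≠ 0)
  (not (q ∧ ((not p ∧ q) → (q ∧ p))) ∨ q) = max(0, 0.25) = 0.25
Checking all 25 assignments confirms none give a value below 0.25.

0.25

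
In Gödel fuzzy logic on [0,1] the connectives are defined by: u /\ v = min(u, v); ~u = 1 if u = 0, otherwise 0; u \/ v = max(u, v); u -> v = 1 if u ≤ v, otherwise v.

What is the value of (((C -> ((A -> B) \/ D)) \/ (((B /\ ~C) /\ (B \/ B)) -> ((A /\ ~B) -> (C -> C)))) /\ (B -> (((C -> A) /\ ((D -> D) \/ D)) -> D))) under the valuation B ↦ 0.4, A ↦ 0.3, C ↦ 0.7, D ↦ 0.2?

(A -> B): 0.3 ≤ 0.4, so result = 1
((A -> B) \/ D) = max(1, 0.2) = 1
(C -> ((A -> B) \/ D)): 0.7 ≤ 1, so result = 1
~C: Gödel ¬ of 0.7 = 0 (operand ≠ 0)
(B /\ ~C) = min(0.4, 0) = 0
(B \/ B) = max(0.4, 0.4) = 0.4
((B /\ ~C) /\ (B \/ B)) = min(0, 0.4) = 0
~B: Gödel ¬ of 0.4 = 0 (operand ≠ 0)
(A /\ ~B) = min(0.3, 0) = 0
(C -> C): 0.7 ≤ 0.7, so result = 1
((A /\ ~B) -> (C -> C)): 0 ≤ 1, so result = 1
(((B /\ ~C) /\ (B \/ B)) -> ((A /\ ~B) -> (C -> C))): 0 ≤ 1, so result = 1
((C -> ((A -> B) \/ D)) \/ (((B /\ ~C) /\ (B \/ B)) -> ((A /\ ~B) -> (C -> C)))) = max(1, 1) = 1
(C -> A): 0.7 > 0.3, so result = 0.3
(D -> D): 0.2 ≤ 0.2, so result = 1
((D -> D) \/ D) = max(1, 0.2) = 1
((C -> A) /\ ((D -> D) \/ D)) = min(0.3, 1) = 0.3
(((C -> A) /\ ((D -> D) \/ D)) -> D): 0.3 > 0.2, so result = 0.2
(B -> (((C -> A) /\ ((D -> D) \/ D)) -> D)): 0.4 > 0.2, so result = 0.2
(((C -> ((A -> B) \/ D)) \/ (((B /\ ~C) /\ (B \/ B)) -> ((A /\ ~B) -> (C -> C)))) /\ (B -> (((C -> A) /\ ((D -> D) \/ D)) -> D))) = min(1, 0.2) = 0.2

0.20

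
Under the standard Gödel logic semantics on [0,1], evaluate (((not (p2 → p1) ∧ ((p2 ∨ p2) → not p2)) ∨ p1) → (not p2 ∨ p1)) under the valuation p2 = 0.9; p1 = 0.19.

1.00

(p2 → p1): 0.9 > 0.19, so result = 0.19
not (p2 → p1): Gödel ¬ of 0.19 = 0 (operand ≠ 0)
(p2 ∨ p2) = max(0.9, 0.9) = 0.9
not p2: Gödel ¬ of 0.9 = 0 (operand ≠ 0)
((p2 ∨ p2) → not p2): 0.9 > 0, so result = 0
(not (p2 → p1) ∧ ((p2 ∨ p2) → not p2)) = min(0, 0) = 0
((not (p2 → p1) ∧ ((p2 ∨ p2) → not p2)) ∨ p1) = max(0, 0.19) = 0.19
not p2: Gödel ¬ of 0.9 = 0 (operand ≠ 0)
(not p2 ∨ p1) = max(0, 0.19) = 0.19
(((not (p2 → p1) ∧ ((p2 ∨ p2) → not p2)) ∨ p1) → (not p2 ∨ p1)): 0.19 ≤ 0.19, so result = 1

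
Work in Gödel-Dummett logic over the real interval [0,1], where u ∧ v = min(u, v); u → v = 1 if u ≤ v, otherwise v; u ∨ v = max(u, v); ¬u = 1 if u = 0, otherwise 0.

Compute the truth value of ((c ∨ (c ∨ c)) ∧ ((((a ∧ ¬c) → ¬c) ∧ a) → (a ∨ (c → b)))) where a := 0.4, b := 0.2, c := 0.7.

0.70

(c ∨ c) = max(0.7, 0.7) = 0.7
(c ∨ (c ∨ c)) = max(0.7, 0.7) = 0.7
¬c: Gödel ¬ of 0.7 = 0 (operand ≠ 0)
(a ∧ ¬c) = min(0.4, 0) = 0
¬c: Gödel ¬ of 0.7 = 0 (operand ≠ 0)
((a ∧ ¬c) → ¬c): 0 ≤ 0, so result = 1
(((a ∧ ¬c) → ¬c) ∧ a) = min(1, 0.4) = 0.4
(c → b): 0.7 > 0.2, so result = 0.2
(a ∨ (c → b)) = max(0.4, 0.2) = 0.4
((((a ∧ ¬c) → ¬c) ∧ a) → (a ∨ (c → b))): 0.4 ≤ 0.4, so result = 1
((c ∨ (c ∨ c)) ∧ ((((a ∧ ¬c) → ¬c) ∧ a) → (a ∨ (c → b)))) = min(0.7, 1) = 0.7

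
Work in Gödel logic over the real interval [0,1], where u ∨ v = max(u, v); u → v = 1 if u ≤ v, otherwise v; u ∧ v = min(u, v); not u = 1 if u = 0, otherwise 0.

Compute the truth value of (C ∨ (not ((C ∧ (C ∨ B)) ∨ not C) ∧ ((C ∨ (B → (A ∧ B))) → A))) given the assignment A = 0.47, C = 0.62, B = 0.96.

(C ∨ B) = max(0.62, 0.96) = 0.96
(C ∧ (C ∨ B)) = min(0.62, 0.96) = 0.62
not C: Gödel ¬ of 0.62 = 0 (operand ≠ 0)
((C ∧ (C ∨ B)) ∨ not C) = max(0.62, 0) = 0.62
not ((C ∧ (C ∨ B)) ∨ not C): Gödel ¬ of 0.62 = 0 (operand ≠ 0)
(A ∧ B) = min(0.47, 0.96) = 0.47
(B → (A ∧ B)): 0.96 > 0.47, so result = 0.47
(C ∨ (B → (A ∧ B))) = max(0.62, 0.47) = 0.62
((C ∨ (B → (A ∧ B))) → A): 0.62 > 0.47, so result = 0.47
(not ((C ∧ (C ∨ B)) ∨ not C) ∧ ((C ∨ (B → (A ∧ B))) → A)) = min(0, 0.47) = 0
(C ∨ (not ((C ∧ (C ∨ B)) ∨ not C) ∧ ((C ∨ (B → (A ∧ B))) → A))) = max(0.62, 0) = 0.62

0.62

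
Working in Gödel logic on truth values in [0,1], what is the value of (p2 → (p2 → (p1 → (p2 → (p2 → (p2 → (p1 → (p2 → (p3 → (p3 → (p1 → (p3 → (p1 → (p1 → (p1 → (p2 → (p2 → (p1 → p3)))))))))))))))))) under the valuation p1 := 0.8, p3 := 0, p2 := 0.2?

(p1 → p3): 0.8 > 0, so result = 0
(p2 → (p1 → p3)): 0.2 > 0, so result = 0
(p2 → (p2 → (p1 → p3))): 0.2 > 0, so result = 0
(p1 → (p2 → (p2 → (p1 → p3)))): 0.8 > 0, so result = 0
(p1 → (p1 → (p2 → (p2 → (p1 → p3))))): 0.8 > 0, so result = 0
(p1 → (p1 → (p1 → (p2 → (p2 → (p1 → p3)))))): 0.8 > 0, so result = 0
(p3 → (p1 → (p1 → (p1 → (p2 → (p2 → (p1 → p3))))))): 0 ≤ 0, so result = 1
(p1 → (p3 → (p1 → (p1 → (p1 → (p2 → (p2 → (p1 → p3)))))))): 0.8 ≤ 1, so result = 1
(p3 → (p1 → (p3 → (p1 → (p1 → (p1 → (p2 → (p2 → (p1 → p3))))))))): 0 ≤ 1, so result = 1
(p3 → (p3 → (p1 → (p3 → (p1 → (p1 → (p1 → (p2 → (p2 → (p1 → p3)))))))))): 0 ≤ 1, so result = 1
(p2 → (p3 → (p3 → (p1 → (p3 → (p1 → (p1 → (p1 → (p2 → (p2 → (p1 → p3))))))))))): 0.2 ≤ 1, so result = 1
(p1 → (p2 → (p3 → (p3 → (p1 → (p3 → (p1 → (p1 → (p1 → (p2 → (p2 → (p1 → p3)))))))))))): 0.8 ≤ 1, so result = 1
(p2 → (p1 → (p2 → (p3 → (p3 → (p1 → (p3 → (p1 → (p1 → (p1 → (p2 → (p2 → (p1 → p3))))))))))))): 0.2 ≤ 1, so result = 1
(p2 → (p2 → (p1 → (p2 → (p3 → (p3 → (p1 → (p3 → (p1 → (p1 → (p1 → (p2 → (p2 → (p1 → p3)))))))))))))): 0.2 ≤ 1, so result = 1
(p2 → (p2 → (p2 → (p1 → (p2 → (p3 → (p3 → (p1 → (p3 → (p1 → (p1 → (p1 → (p2 → (p2 → (p1 → p3))))))))))))))): 0.2 ≤ 1, so result = 1
(p1 → (p2 → (p2 → (p2 → (p1 → (p2 → (p3 → (p3 → (p1 → (p3 → (p1 → (p1 → (p1 → (p2 → (p2 → (p1 → p3)))))))))))))))): 0.8 ≤ 1, so result = 1
(p2 → (p1 → (p2 → (p2 → (p2 → (p1 → (p2 → (p3 → (p3 → (p1 → (p3 → (p1 → (p1 → (p1 → (p2 → (p2 → (p1 → p3))))))))))))))))): 0.2 ≤ 1, so result = 1
(p2 → (p2 → (p1 → (p2 → (p2 → (p2 → (p1 → (p2 → (p3 → (p3 → (p1 → (p3 → (p1 → (p1 → (p1 → (p2 → (p2 → (p1 → p3)))))))))))))))))): 0.2 ≤ 1, so result = 1

1.00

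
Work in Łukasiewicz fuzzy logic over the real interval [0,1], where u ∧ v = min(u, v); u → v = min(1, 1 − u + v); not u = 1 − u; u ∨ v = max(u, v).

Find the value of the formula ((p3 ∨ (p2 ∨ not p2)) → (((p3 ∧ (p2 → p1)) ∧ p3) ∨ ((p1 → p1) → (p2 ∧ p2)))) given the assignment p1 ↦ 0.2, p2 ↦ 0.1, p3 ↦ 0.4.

0.50

not p2: Łukasiewicz ¬ gives 1 − 0.1 = 0.9
(p2 ∨ not p2) = max(0.1, 0.9) = 0.9
(p3 ∨ (p2 ∨ not p2)) = max(0.4, 0.9) = 0.9
(p2 → p1): min(1, 1 − 0.1 + 0.2) = 1
(p3 ∧ (p2 → p1)) = min(0.4, 1) = 0.4
((p3 ∧ (p2 → p1)) ∧ p3) = min(0.4, 0.4) = 0.4
(p1 → p1): min(1, 1 − 0.2 + 0.2) = 1
(p2 ∧ p2) = min(0.1, 0.1) = 0.1
((p1 → p1) → (p2 ∧ p2)): min(1, 1 − 1 + 0.1) = 0.1
(((p3 ∧ (p2 → p1)) ∧ p3) ∨ ((p1 → p1) → (p2 ∧ p2))) = max(0.4, 0.1) = 0.4
((p3 ∨ (p2 ∨ not p2)) → (((p3 ∧ (p2 → p1)) ∧ p3) ∨ ((p1 → p1) → (p2 ∧ p2)))): min(1, 1 − 0.9 + 0.4) = 0.5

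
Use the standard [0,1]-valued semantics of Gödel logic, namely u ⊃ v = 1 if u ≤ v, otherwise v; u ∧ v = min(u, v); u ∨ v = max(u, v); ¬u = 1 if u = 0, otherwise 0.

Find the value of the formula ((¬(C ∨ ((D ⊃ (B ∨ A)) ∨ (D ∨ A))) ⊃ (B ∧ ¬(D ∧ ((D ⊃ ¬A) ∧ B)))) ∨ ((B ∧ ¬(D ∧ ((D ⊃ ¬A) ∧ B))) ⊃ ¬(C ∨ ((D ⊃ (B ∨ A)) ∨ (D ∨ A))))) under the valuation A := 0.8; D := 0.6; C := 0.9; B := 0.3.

1.00

(B ∨ A) = max(0.3, 0.8) = 0.8
(D ⊃ (B ∨ A)): 0.6 ≤ 0.8, so result = 1
(D ∨ A) = max(0.6, 0.8) = 0.8
((D ⊃ (B ∨ A)) ∨ (D ∨ A)) = max(1, 0.8) = 1
(C ∨ ((D ⊃ (B ∨ A)) ∨ (D ∨ A))) = max(0.9, 1) = 1
¬(C ∨ ((D ⊃ (B ∨ A)) ∨ (D ∨ A))): Gödel ¬ of 1 = 0 (operand ≠ 0)
¬A: Gödel ¬ of 0.8 = 0 (operand ≠ 0)
(D ⊃ ¬A): 0.6 > 0, so result = 0
((D ⊃ ¬A) ∧ B) = min(0, 0.3) = 0
(D ∧ ((D ⊃ ¬A) ∧ B)) = min(0.6, 0) = 0
¬(D ∧ ((D ⊃ ¬A) ∧ B)): Gödel ¬ of 0 = 1 (operand is 0)
(B ∧ ¬(D ∧ ((D ⊃ ¬A) ∧ B))) = min(0.3, 1) = 0.3
(¬(C ∨ ((D ⊃ (B ∨ A)) ∨ (D ∨ A))) ⊃ (B ∧ ¬(D ∧ ((D ⊃ ¬A) ∧ B)))): 0 ≤ 0.3, so result = 1
¬A: Gödel ¬ of 0.8 = 0 (operand ≠ 0)
(D ⊃ ¬A): 0.6 > 0, so result = 0
((D ⊃ ¬A) ∧ B) = min(0, 0.3) = 0
(D ∧ ((D ⊃ ¬A) ∧ B)) = min(0.6, 0) = 0
¬(D ∧ ((D ⊃ ¬A) ∧ B)): Gödel ¬ of 0 = 1 (operand is 0)
(B ∧ ¬(D ∧ ((D ⊃ ¬A) ∧ B))) = min(0.3, 1) = 0.3
(B ∨ A) = max(0.3, 0.8) = 0.8
(D ⊃ (B ∨ A)): 0.6 ≤ 0.8, so result = 1
(D ∨ A) = max(0.6, 0.8) = 0.8
((D ⊃ (B ∨ A)) ∨ (D ∨ A)) = max(1, 0.8) = 1
(C ∨ ((D ⊃ (B ∨ A)) ∨ (D ∨ A))) = max(0.9, 1) = 1
¬(C ∨ ((D ⊃ (B ∨ A)) ∨ (D ∨ A))): Gödel ¬ of 1 = 0 (operand ≠ 0)
((B ∧ ¬(D ∧ ((D ⊃ ¬A) ∧ B))) ⊃ ¬(C ∨ ((D ⊃ (B ∨ A)) ∨ (D ∨ A)))): 0.3 > 0, so result = 0
((¬(C ∨ ((D ⊃ (B ∨ A)) ∨ (D ∨ A))) ⊃ (B ∧ ¬(D ∧ ((D ⊃ ¬A) ∧ B)))) ∨ ((B ∧ ¬(D ∧ ((D ⊃ ¬A) ∧ B))) ⊃ ¬(C ∨ ((D ⊃ (B ∨ A)) ∨ (D ∨ A))))) = max(1, 0) = 1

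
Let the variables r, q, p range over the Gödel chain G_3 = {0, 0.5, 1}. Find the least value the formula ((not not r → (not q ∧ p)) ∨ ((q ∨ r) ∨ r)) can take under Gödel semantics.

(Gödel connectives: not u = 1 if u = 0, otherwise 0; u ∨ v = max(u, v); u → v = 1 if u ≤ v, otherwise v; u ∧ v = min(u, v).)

0.50

The minimum is attained at r = 0.5, q = 0, p = 0:
  not r: Gödel ¬ of 0.5 = 0 (operand ≠ 0)
  not not r: Gödel ¬ of 0 = 1 (operand is 0)
  not q: Gödel ¬ of 0 = 1 (operand is 0)
  (not q ∧ p) = min(1, 0) = 0
  (not not r → (not q ∧ p)): 1 > 0, so result = 0
  (q ∨ r) = max(0, 0.5) = 0.5
  ((q ∨ r) ∨ r) = max(0.5, 0.5) = 0.5
  ((not not r → (not q ∧ p)) ∨ ((q ∨ r) ∨ r)) = max(0, 0.5) = 0.5
Checking all 27 assignments confirms none give a value below 0.50.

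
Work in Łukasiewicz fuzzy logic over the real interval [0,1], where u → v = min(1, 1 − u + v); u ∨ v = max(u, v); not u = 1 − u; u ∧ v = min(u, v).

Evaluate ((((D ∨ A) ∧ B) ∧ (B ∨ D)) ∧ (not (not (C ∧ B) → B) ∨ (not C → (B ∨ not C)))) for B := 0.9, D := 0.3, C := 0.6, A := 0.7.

0.70

(D ∨ A) = max(0.3, 0.7) = 0.7
((D ∨ A) ∧ B) = min(0.7, 0.9) = 0.7
(B ∨ D) = max(0.9, 0.3) = 0.9
(((D ∨ A) ∧ B) ∧ (B ∨ D)) = min(0.7, 0.9) = 0.7
(C ∧ B) = min(0.6, 0.9) = 0.6
not (C ∧ B): Łukasiewicz ¬ gives 1 − 0.6 = 0.4
(not (C ∧ B) → B): min(1, 1 − 0.4 + 0.9) = 1
not (not (C ∧ B) → B): Łukasiewicz ¬ gives 1 − 1 = 0
not C: Łukasiewicz ¬ gives 1 − 0.6 = 0.4
not C: Łukasiewicz ¬ gives 1 − 0.6 = 0.4
(B ∨ not C) = max(0.9, 0.4) = 0.9
(not C → (B ∨ not C)): min(1, 1 − 0.4 + 0.9) = 1
(not (not (C ∧ B) → B) ∨ (not C → (B ∨ not C))) = max(0, 1) = 1
((((D ∨ A) ∧ B) ∧ (B ∨ D)) ∧ (not (not (C ∧ B) → B) ∨ (not C → (B ∨ not C)))) = min(0.7, 1) = 0.7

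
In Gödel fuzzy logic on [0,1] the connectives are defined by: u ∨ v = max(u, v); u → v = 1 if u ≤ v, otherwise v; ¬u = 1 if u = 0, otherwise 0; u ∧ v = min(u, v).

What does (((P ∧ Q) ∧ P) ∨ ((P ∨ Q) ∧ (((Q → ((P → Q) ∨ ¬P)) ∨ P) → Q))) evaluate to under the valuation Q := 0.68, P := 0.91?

(P ∧ Q) = min(0.91, 0.68) = 0.68
((P ∧ Q) ∧ P) = min(0.68, 0.91) = 0.68
(P ∨ Q) = max(0.91, 0.68) = 0.91
(P → Q): 0.91 > 0.68, so result = 0.68
¬P: Gödel ¬ of 0.91 = 0 (operand ≠ 0)
((P → Q) ∨ ¬P) = max(0.68, 0) = 0.68
(Q → ((P → Q) ∨ ¬P)): 0.68 ≤ 0.68, so result = 1
((Q → ((P → Q) ∨ ¬P)) ∨ P) = max(1, 0.91) = 1
(((Q → ((P → Q) ∨ ¬P)) ∨ P) → Q): 1 > 0.68, so result = 0.68
((P ∨ Q) ∧ (((Q → ((P → Q) ∨ ¬P)) ∨ P) → Q)) = min(0.91, 0.68) = 0.68
(((P ∧ Q) ∧ P) ∨ ((P ∨ Q) ∧ (((Q → ((P → Q) ∨ ¬P)) ∨ P) → Q))) = max(0.68, 0.68) = 0.68

0.68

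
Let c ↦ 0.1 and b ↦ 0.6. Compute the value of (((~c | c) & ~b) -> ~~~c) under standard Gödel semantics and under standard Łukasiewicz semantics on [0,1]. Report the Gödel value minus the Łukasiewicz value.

Gödel evaluation:
  ~c: Gödel ¬ of 0.1 = 0 (operand ≠ 0)
  (~c | c) = max(0, 0.1) = 0.1
  ~b: Gödel ¬ of 0.6 = 0 (operand ≠ 0)
  ((~c | c) & ~b) = min(0.1, 0) = 0
  ~c: Gödel ¬ of 0.1 = 0 (operand ≠ 0)
  ~~c: Gödel ¬ of 0 = 1 (operand is 0)
  ~~~c: Gödel ¬ of 1 = 0 (operand ≠ 0)
  (((~c | c) & ~b) -> ~~~c): 0 ≤ 0, so result = 1
  Gödel value = 1
Łukasiewicz evaluation:
  ~c: Łukasiewicz ¬ gives 1 − 0.1 = 0.9
  (~c | c) = max(0.9, 0.1) = 0.9
  ~b: Łukasiewicz ¬ gives 1 − 0.6 = 0.4
  ((~c | c) & ~b) = min(0.9, 0.4) = 0.4
  ~c: Łukasiewicz ¬ gives 1 − 0.1 = 0.9
  ~~c: Łukasiewicz ¬ gives 1 − 0.9 = 0.1
  ~~~c: Łukasiewicz ¬ gives 1 − 0.1 = 0.9
  (((~c | c) & ~b) -> ~~~c): min(1, 1 − 0.4 + 0.9) = 1
  Łukasiewicz value = 1
Difference: 1 − 1 = 0.00

0.00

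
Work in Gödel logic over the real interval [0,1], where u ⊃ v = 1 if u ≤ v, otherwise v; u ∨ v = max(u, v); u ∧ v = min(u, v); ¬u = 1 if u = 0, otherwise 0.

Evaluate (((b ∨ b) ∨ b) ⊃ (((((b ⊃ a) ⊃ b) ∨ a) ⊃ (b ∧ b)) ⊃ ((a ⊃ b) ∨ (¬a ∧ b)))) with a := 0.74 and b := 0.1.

(b ∨ b) = max(0.1, 0.1) = 0.1
((b ∨ b) ∨ b) = max(0.1, 0.1) = 0.1
(b ⊃ a): 0.1 ≤ 0.74, so result = 1
((b ⊃ a) ⊃ b): 1 > 0.1, so result = 0.1
(((b ⊃ a) ⊃ b) ∨ a) = max(0.1, 0.74) = 0.74
(b ∧ b) = min(0.1, 0.1) = 0.1
((((b ⊃ a) ⊃ b) ∨ a) ⊃ (b ∧ b)): 0.74 > 0.1, so result = 0.1
(a ⊃ b): 0.74 > 0.1, so result = 0.1
¬a: Gödel ¬ of 0.74 = 0 (operand ≠ 0)
(¬a ∧ b) = min(0, 0.1) = 0
((a ⊃ b) ∨ (¬a ∧ b)) = max(0.1, 0) = 0.1
(((((b ⊃ a) ⊃ b) ∨ a) ⊃ (b ∧ b)) ⊃ ((a ⊃ b) ∨ (¬a ∧ b))): 0.1 ≤ 0.1, so result = 1
(((b ∨ b) ∨ b) ⊃ (((((b ⊃ a) ⊃ b) ∨ a) ⊃ (b ∧ b)) ⊃ ((a ⊃ b) ∨ (¬a ∧ b)))): 0.1 ≤ 1, so result = 1

1.00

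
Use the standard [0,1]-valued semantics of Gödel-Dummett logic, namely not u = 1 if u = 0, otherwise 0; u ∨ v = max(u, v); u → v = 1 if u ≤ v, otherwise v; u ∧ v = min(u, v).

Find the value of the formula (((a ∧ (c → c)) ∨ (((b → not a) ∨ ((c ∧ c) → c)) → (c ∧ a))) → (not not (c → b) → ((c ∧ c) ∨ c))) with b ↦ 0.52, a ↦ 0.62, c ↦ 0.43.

(c → c): 0.43 ≤ 0.43, so result = 1
(a ∧ (c → c)) = min(0.62, 1) = 0.62
not a: Gödel ¬ of 0.62 = 0 (operand ≠ 0)
(b → not a): 0.52 > 0, so result = 0
(c ∧ c) = min(0.43, 0.43) = 0.43
((c ∧ c) → c): 0.43 ≤ 0.43, so result = 1
((b → not a) ∨ ((c ∧ c) → c)) = max(0, 1) = 1
(c ∧ a) = min(0.43, 0.62) = 0.43
(((b → not a) ∨ ((c ∧ c) → c)) → (c ∧ a)): 1 > 0.43, so result = 0.43
((a ∧ (c → c)) ∨ (((b → not a) ∨ ((c ∧ c) → c)) → (c ∧ a))) = max(0.62, 0.43) = 0.62
(c → b): 0.43 ≤ 0.52, so result = 1
not (c → b): Gödel ¬ of 1 = 0 (operand ≠ 0)
not not (c → b): Gödel ¬ of 0 = 1 (operand is 0)
(c ∧ c) = min(0.43, 0.43) = 0.43
((c ∧ c) ∨ c) = max(0.43, 0.43) = 0.43
(not not (c → b) → ((c ∧ c) ∨ c)): 1 > 0.43, so result = 0.43
(((a ∧ (c → c)) ∨ (((b → not a) ∨ ((c ∧ c) → c)) → (c ∧ a))) → (not not (c → b) → ((c ∧ c) ∨ c))): 0.62 > 0.43, so result = 0.43

0.43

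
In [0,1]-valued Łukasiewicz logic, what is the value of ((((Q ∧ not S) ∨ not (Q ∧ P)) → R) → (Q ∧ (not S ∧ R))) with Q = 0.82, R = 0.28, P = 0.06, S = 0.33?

not S: Łukasiewicz ¬ gives 1 − 0.33 = 0.67
(Q ∧ not S) = min(0.82, 0.67) = 0.67
(Q ∧ P) = min(0.82, 0.06) = 0.06
not (Q ∧ P): Łukasiewicz ¬ gives 1 − 0.06 = 0.94
((Q ∧ not S) ∨ not (Q ∧ P)) = max(0.67, 0.94) = 0.94
(((Q ∧ not S) ∨ not (Q ∧ P)) → R): min(1, 1 − 0.94 + 0.28) = 0.34
not S: Łukasiewicz ¬ gives 1 − 0.33 = 0.67
(not S ∧ R) = min(0.67, 0.28) = 0.28
(Q ∧ (not S ∧ R)) = min(0.82, 0.28) = 0.28
((((Q ∧ not S) ∨ not (Q ∧ P)) → R) → (Q ∧ (not S ∧ R))): min(1, 1 − 0.34 + 0.28) = 0.94

0.94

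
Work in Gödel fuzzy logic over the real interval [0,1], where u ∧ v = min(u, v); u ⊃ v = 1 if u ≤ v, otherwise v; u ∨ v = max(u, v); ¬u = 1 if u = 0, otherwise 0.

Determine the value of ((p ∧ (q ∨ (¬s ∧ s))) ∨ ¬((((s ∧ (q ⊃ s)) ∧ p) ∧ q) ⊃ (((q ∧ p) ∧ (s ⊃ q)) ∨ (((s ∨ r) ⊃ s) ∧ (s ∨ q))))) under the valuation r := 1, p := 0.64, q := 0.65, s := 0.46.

¬s: Gödel ¬ of 0.46 = 0 (operand ≠ 0)
(¬s ∧ s) = min(0, 0.46) = 0
(q ∨ (¬s ∧ s)) = max(0.65, 0) = 0.65
(p ∧ (q ∨ (¬s ∧ s))) = min(0.64, 0.65) = 0.64
(q ⊃ s): 0.65 > 0.46, so result = 0.46
(s ∧ (q ⊃ s)) = min(0.46, 0.46) = 0.46
((s ∧ (q ⊃ s)) ∧ p) = min(0.46, 0.64) = 0.46
(((s ∧ (q ⊃ s)) ∧ p) ∧ q) = min(0.46, 0.65) = 0.46
(q ∧ p) = min(0.65, 0.64) = 0.64
(s ⊃ q): 0.46 ≤ 0.65, so result = 1
((q ∧ p) ∧ (s ⊃ q)) = min(0.64, 1) = 0.64
(s ∨ r) = max(0.46, 1) = 1
((s ∨ r) ⊃ s): 1 > 0.46, so result = 0.46
(s ∨ q) = max(0.46, 0.65) = 0.65
(((s ∨ r) ⊃ s) ∧ (s ∨ q)) = min(0.46, 0.65) = 0.46
(((q ∧ p) ∧ (s ⊃ q)) ∨ (((s ∨ r) ⊃ s) ∧ (s ∨ q))) = max(0.64, 0.46) = 0.64
((((s ∧ (q ⊃ s)) ∧ p) ∧ q) ⊃ (((q ∧ p) ∧ (s ⊃ q)) ∨ (((s ∨ r) ⊃ s) ∧ (s ∨ q)))): 0.46 ≤ 0.64, so result = 1
¬((((s ∧ (q ⊃ s)) ∧ p) ∧ q) ⊃ (((q ∧ p) ∧ (s ⊃ q)) ∨ (((s ∨ r) ⊃ s) ∧ (s ∨ q)))): Gödel ¬ of 1 = 0 (operand ≠ 0)
((p ∧ (q ∨ (¬s ∧ s))) ∨ ¬((((s ∧ (q ⊃ s)) ∧ p) ∧ q) ⊃ (((q ∧ p) ∧ (s ⊃ q)) ∨ (((s ∨ r) ⊃ s) ∧ (s ∨ q))))) = max(0.64, 0) = 0.64

0.64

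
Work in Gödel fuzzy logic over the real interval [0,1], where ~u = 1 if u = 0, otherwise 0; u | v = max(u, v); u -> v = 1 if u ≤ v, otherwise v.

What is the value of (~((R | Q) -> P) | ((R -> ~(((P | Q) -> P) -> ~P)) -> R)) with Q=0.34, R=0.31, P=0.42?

0.31

(R | Q) = max(0.31, 0.34) = 0.34
((R | Q) -> P): 0.34 ≤ 0.42, so result = 1
~((R | Q) -> P): Gödel ¬ of 1 = 0 (operand ≠ 0)
(P | Q) = max(0.42, 0.34) = 0.42
((P | Q) -> P): 0.42 ≤ 0.42, so result = 1
~P: Gödel ¬ of 0.42 = 0 (operand ≠ 0)
(((P | Q) -> P) -> ~P): 1 > 0, so result = 0
~(((P | Q) -> P) -> ~P): Gödel ¬ of 0 = 1 (operand is 0)
(R -> ~(((P | Q) -> P) -> ~P)): 0.31 ≤ 1, so result = 1
((R -> ~(((P | Q) -> P) -> ~P)) -> R): 1 > 0.31, so result = 0.31
(~((R | Q) -> P) | ((R -> ~(((P | Q) -> P) -> ~P)) -> R)) = max(0, 0.31) = 0.31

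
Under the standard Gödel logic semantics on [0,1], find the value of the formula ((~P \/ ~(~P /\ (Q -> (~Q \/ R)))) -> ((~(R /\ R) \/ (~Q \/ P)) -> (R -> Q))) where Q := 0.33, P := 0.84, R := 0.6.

0.33

~P: Gödel ¬ of 0.84 = 0 (operand ≠ 0)
~P: Gödel ¬ of 0.84 = 0 (operand ≠ 0)
~Q: Gödel ¬ of 0.33 = 0 (operand ≠ 0)
(~Q \/ R) = max(0, 0.6) = 0.6
(Q -> (~Q \/ R)): 0.33 ≤ 0.6, so result = 1
(~P /\ (Q -> (~Q \/ R))) = min(0, 1) = 0
~(~P /\ (Q -> (~Q \/ R))): Gödel ¬ of 0 = 1 (operand is 0)
(~P \/ ~(~P /\ (Q -> (~Q \/ R)))) = max(0, 1) = 1
(R /\ R) = min(0.6, 0.6) = 0.6
~(R /\ R): Gödel ¬ of 0.6 = 0 (operand ≠ 0)
~Q: Gödel ¬ of 0.33 = 0 (operand ≠ 0)
(~Q \/ P) = max(0, 0.84) = 0.84
(~(R /\ R) \/ (~Q \/ P)) = max(0, 0.84) = 0.84
(R -> Q): 0.6 > 0.33, so result = 0.33
((~(R /\ R) \/ (~Q \/ P)) -> (R -> Q)): 0.84 > 0.33, so result = 0.33
((~P \/ ~(~P /\ (Q -> (~Q \/ R)))) -> ((~(R /\ R) \/ (~Q \/ P)) -> (R -> Q))): 1 > 0.33, so result = 0.33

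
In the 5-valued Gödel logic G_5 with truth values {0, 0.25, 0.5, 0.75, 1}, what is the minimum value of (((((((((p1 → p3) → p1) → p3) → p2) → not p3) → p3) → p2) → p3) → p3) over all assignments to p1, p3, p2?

0.25

The minimum is attained at p1 = 0, p3 = 0.25, p2 = 0:
  (p1 → p3): 0 ≤ 0.25, so result = 1
  ((p1 → p3) → p1): 1 > 0, so result = 0
  (((p1 → p3) → p1) → p3): 0 ≤ 0.25, so result = 1
  ((((p1 → p3) → p1) → p3) → p2): 1 > 0, so result = 0
  not p3: Gödel ¬ of 0.25 = 0 (operand ≠ 0)
  (((((p1 → p3) → p1) → p3) → p2) → not p3): 0 ≤ 0, so result = 1
  ((((((p1 → p3) → p1) → p3) → p2) → not p3) → p3): 1 > 0.25, so result = 0.25
  (((((((p1 → p3) → p1) → p3) → p2) → not p3) → p3) → p2): 0.25 > 0, so result = 0
  ((((((((p1 → p3) → p1) → p3) → p2) → not p3) → p3) → p2) → p3): 0 ≤ 0.25, so result = 1
  (((((((((p1 → p3) → p1) → p3) → p2) → not p3) → p3) → p2) → p3) → p3): 1 > 0.25, so result = 0.25
Checking all 125 assignments confirms none give a value below 0.25.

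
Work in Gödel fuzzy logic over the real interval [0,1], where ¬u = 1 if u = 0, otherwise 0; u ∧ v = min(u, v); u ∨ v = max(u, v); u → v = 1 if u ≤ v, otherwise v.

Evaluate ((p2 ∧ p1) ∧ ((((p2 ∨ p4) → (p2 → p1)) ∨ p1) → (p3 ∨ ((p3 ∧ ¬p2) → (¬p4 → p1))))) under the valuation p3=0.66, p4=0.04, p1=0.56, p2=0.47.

(p2 ∧ p1) = min(0.47, 0.56) = 0.47
(p2 ∨ p4) = max(0.47, 0.04) = 0.47
(p2 → p1): 0.47 ≤ 0.56, so result = 1
((p2 ∨ p4) → (p2 → p1)): 0.47 ≤ 1, so result = 1
(((p2 ∨ p4) → (p2 → p1)) ∨ p1) = max(1, 0.56) = 1
¬p2: Gödel ¬ of 0.47 = 0 (operand ≠ 0)
(p3 ∧ ¬p2) = min(0.66, 0) = 0
¬p4: Gödel ¬ of 0.04 = 0 (operand ≠ 0)
(¬p4 → p1): 0 ≤ 0.56, so result = 1
((p3 ∧ ¬p2) → (¬p4 → p1)): 0 ≤ 1, so result = 1
(p3 ∨ ((p3 ∧ ¬p2) → (¬p4 → p1))) = max(0.66, 1) = 1
((((p2 ∨ p4) → (p2 → p1)) ∨ p1) → (p3 ∨ ((p3 ∧ ¬p2) → (¬p4 → p1)))): 1 ≤ 1, so result = 1
((p2 ∧ p1) ∧ ((((p2 ∨ p4) → (p2 → p1)) ∨ p1) → (p3 ∨ ((p3 ∧ ¬p2) → (¬p4 → p1))))) = min(0.47, 1) = 0.47

0.47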